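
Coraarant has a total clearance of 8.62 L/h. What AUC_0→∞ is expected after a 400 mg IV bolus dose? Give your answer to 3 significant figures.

AUC_0→∞ = Dose_iv / CL
        = 400 / 8.62 = 46.4037 mg/L·h

AUC = 46.4 mg/L·h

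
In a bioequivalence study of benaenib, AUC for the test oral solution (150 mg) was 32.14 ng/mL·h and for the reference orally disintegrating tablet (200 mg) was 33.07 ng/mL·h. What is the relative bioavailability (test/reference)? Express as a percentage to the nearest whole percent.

F_rel = (AUC_test/D_test) / (AUC_ref/D_ref)
      = (32.14/150) / (33.07/200)
      = 0.214267 / 0.16535 = 1.2958 = 129.58%

F_rel = 130%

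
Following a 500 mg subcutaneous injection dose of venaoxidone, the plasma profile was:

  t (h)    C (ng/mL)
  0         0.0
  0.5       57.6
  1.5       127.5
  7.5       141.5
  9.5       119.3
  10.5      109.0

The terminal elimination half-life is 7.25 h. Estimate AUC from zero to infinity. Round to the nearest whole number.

AUC = 2429 ng/mL·h

Trapezoidal AUC_0→10.5:
  [0→0.5]: (0.0+57.6)/2 × 0.5 = 14.4
  [0.5→1.5]: (57.6+127.5)/2 × 1 = 92.55
  [1.5→7.5]: (127.5+141.5)/2 × 6 = 807.0
  [7.5→9.5]: (141.5+119.3)/2 × 2 = 260.8
  [9.5→10.5]: (119.3+109.0)/2 × 1 = 114.15
  Sum = 1288.9 ng/mL·h
k_e = ln2 / t½ = 0.693147 / 7.25 = 0.0956 h^-1
Extrapolated tail: C_last / k_e = 109.0 / 0.0956 = 1140.167
AUC_0→∞ = 1288.9 + 1140.167 = 2429.067 ng/mL·h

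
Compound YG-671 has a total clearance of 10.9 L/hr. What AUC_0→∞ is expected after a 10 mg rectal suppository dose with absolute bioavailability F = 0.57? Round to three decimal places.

AUC = 0.523 mg/L·hr

AUC_0→∞ = F × Dose / CL
        = 0.57 × 10 / 10.9 = 0.522936 mg/L·hr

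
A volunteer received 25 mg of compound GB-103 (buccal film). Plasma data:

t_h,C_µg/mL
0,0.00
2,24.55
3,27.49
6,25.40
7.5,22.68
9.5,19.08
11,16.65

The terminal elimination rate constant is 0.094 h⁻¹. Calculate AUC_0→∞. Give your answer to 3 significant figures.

AUC = 412 µg/mL·h

Trapezoidal AUC_0→11:
  [0→2]: (0.00+24.55)/2 × 2 = 24.55
  [2→3]: (24.55+27.49)/2 × 1 = 26.02
  [3→6]: (27.49+25.40)/2 × 3 = 79.335
  [6→7.5]: (25.40+22.68)/2 × 1.5 = 36.06
  [7.5→9.5]: (22.68+19.08)/2 × 2 = 41.76
  [9.5→11]: (19.08+16.65)/2 × 1.5 = 26.7975
  Sum = 234.5225 µg/mL·h
Extrapolated tail: C_last / k_e = 16.65 / 0.094 = 177.128
AUC_0→∞ = 234.5225 + 177.128 = 411.6505 µg/mL·h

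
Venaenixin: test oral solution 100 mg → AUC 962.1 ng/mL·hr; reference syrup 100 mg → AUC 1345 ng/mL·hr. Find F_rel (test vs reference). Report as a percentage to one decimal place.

F_rel = (AUC_test/D_test) / (AUC_ref/D_ref)
      = (962.1/100) / (1345/100)
      = 9.621 / 13.45 = 0.7153 = 71.53%

F_rel = 71.5%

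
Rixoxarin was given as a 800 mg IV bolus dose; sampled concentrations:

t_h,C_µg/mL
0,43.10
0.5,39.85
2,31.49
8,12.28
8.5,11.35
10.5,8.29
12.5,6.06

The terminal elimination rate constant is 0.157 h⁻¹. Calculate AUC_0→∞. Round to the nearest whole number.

Trapezoidal AUC_0→12.5:
  [0→0.5]: (43.10+39.85)/2 × 0.5 = 20.7375
  [0.5→2]: (39.85+31.49)/2 × 1.5 = 53.505
  [2→8]: (31.49+12.28)/2 × 6 = 131.31
  [8→8.5]: (12.28+11.35)/2 × 0.5 = 5.9075
  [8.5→10.5]: (11.35+8.29)/2 × 2 = 19.64
  [10.5→12.5]: (8.29+6.06)/2 × 2 = 14.35
  Sum = 245.45 µg/mL·h
Extrapolated tail: C_last / k_e = 6.06 / 0.157 = 38.599
AUC_0→∞ = 245.45 + 38.599 = 284.049 µg/mL·h

AUC = 284 µg/mL·h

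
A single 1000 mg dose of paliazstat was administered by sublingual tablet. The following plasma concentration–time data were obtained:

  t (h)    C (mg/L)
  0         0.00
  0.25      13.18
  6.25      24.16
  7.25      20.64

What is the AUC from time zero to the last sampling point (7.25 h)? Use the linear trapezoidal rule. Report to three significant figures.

Trapezoidal AUC_0→7.25:
  [0→0.25]: (0.00+13.18)/2 × 0.25 = 1.6475
  [0.25→6.25]: (13.18+24.16)/2 × 6 = 112.02
  [6.25→7.25]: (24.16+20.64)/2 × 1 = 22.4
  Sum = 136.0675 mg/L·h

AUC = 136 mg/L·h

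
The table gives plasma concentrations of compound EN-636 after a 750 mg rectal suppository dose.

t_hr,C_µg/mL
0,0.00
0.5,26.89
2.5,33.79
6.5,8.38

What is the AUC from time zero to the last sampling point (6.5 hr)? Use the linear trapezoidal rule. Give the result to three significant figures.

Trapezoidal AUC_0→6.5:
  [0→0.5]: (0.00+26.89)/2 × 0.5 = 6.7225
  [0.5→2.5]: (26.89+33.79)/2 × 2 = 60.68
  [2.5→6.5]: (33.79+8.38)/2 × 4 = 84.34
  Sum = 151.7425 µg/mL·hr

AUC = 152 µg/mL·hr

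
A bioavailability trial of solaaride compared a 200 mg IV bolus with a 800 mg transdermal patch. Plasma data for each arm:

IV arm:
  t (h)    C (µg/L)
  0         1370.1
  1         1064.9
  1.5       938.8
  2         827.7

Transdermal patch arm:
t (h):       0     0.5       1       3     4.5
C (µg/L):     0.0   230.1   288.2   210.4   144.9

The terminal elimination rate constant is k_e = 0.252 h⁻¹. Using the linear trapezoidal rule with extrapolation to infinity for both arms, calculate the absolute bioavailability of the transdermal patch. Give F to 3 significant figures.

F = 0.0701

Trapezoidal AUC_0→2 (IV):
  [0→1]: (1370.1+1064.9)/2 × 1 = 1217.5
  [1→1.5]: (1064.9+938.8)/2 × 0.5 = 500.925
  [1.5→2]: (938.8+827.7)/2 × 0.5 = 441.625
  Sum = 2160.05 µg/L·h
IV tail: 827.7/0.252 = 3284.524; AUC_iv,0→∞ = 2160.05 + 3284.524 = 5444.574 µg/L·h
Trapezoidal AUC_0→4.5 (transdermal patch):
  [0→0.5]: (0.0+230.1)/2 × 0.5 = 57.525
  [0.5→1]: (230.1+288.2)/2 × 0.5 = 129.575
  [1→3]: (288.2+210.4)/2 × 2 = 498.6
  [3→4.5]: (210.4+144.9)/2 × 1.5 = 266.475
  Sum = 952.175 µg/L·h
transdermal patch tail: 144.9/0.252 = 575.000; AUC_ev,0→∞ = 952.175 + 575.000 = 1527.175 µg/L·h
F = (AUC_ev/D_ev)/(AUC_iv/D_iv) = (1527.175/800)/(5444.574/200) = 1.90897/27.22287 = 0.0701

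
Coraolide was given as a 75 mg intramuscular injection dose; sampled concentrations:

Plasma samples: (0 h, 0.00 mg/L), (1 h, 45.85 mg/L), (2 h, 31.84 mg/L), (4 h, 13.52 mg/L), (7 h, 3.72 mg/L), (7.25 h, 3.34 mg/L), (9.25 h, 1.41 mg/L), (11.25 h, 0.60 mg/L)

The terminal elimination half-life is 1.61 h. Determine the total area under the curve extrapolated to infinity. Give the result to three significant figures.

AUC = 142 mg/L·h

Trapezoidal AUC_0→11.25:
  [0→1]: (0.00+45.85)/2 × 1 = 22.925
  [1→2]: (45.85+31.84)/2 × 1 = 38.845
  [2→4]: (31.84+13.52)/2 × 2 = 45.36
  [4→7]: (13.52+3.72)/2 × 3 = 25.86
  [7→7.25]: (3.72+3.34)/2 × 0.25 = 0.8825
  [7.25→9.25]: (3.34+1.41)/2 × 2 = 4.75
  [9.25→11.25]: (1.41+0.60)/2 × 2 = 2.01
  Sum = 140.6325 mg/L·h
k_e = ln2 / t½ = 0.693147 / 1.61 = 0.4305 h^-1
Extrapolated tail: C_last / k_e = 0.60 / 0.4305 = 1.394
AUC_0→∞ = 140.6325 + 1.394 = 142.0265 mg/L·h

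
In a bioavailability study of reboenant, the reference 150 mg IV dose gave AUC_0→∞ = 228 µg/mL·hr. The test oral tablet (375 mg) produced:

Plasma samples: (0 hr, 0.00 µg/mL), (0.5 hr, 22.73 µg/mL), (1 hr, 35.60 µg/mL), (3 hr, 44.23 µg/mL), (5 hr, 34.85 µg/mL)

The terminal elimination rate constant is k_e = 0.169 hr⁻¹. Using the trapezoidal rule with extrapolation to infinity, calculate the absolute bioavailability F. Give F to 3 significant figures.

Trapezoidal AUC_0→5 (oral tablet):
  [0→0.5]: (0.00+22.73)/2 × 0.5 = 5.6825
  [0.5→1]: (22.73+35.60)/2 × 0.5 = 14.5825
  [1→3]: (35.60+44.23)/2 × 2 = 79.83
  [3→5]: (44.23+34.85)/2 × 2 = 79.08
  Sum = 179.175 µg/mL·hr
Tail: C_last/k_e = 34.85/0.169 = 206.213
AUC_0→∞ (oral tablet) = 179.175 + 206.213 = 385.388 µg/mL·hr
F = (AUC_ev/D_ev)/(AUC_iv/D_iv) = (385.388/375)/(228/150) = 1.0277/1.52 = 0.6761

F = 0.676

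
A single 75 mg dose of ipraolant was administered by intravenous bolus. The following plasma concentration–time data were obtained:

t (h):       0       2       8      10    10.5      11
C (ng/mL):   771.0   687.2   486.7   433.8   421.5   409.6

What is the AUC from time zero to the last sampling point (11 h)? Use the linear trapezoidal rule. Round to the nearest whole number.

Trapezoidal AUC_0→11:
  [0→2]: (771.0+687.2)/2 × 2 = 1458.2
  [2→8]: (687.2+486.7)/2 × 6 = 3521.7
  [8→10]: (486.7+433.8)/2 × 2 = 920.5
  [10→10.5]: (433.8+421.5)/2 × 0.5 = 213.825
  [10.5→11]: (421.5+409.6)/2 × 0.5 = 207.775
  Sum = 6322.0 ng/mL·h

AUC = 6322 ng/mL·h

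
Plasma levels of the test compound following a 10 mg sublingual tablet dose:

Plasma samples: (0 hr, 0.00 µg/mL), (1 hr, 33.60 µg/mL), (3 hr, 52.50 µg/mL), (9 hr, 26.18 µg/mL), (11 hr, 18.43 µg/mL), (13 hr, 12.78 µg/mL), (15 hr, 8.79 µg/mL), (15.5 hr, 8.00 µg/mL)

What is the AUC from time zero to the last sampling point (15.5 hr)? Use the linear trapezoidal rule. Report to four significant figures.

AUC = 440.5 µg/mL·hr

Trapezoidal AUC_0→15.5:
  [0→1]: (0.00+33.60)/2 × 1 = 16.8
  [1→3]: (33.60+52.50)/2 × 2 = 86.1
  [3→9]: (52.50+26.18)/2 × 6 = 236.04
  [9→11]: (26.18+18.43)/2 × 2 = 44.61
  [11→13]: (18.43+12.78)/2 × 2 = 31.21
  [13→15]: (12.78+8.79)/2 × 2 = 21.57
  [15→15.5]: (8.79+8.00)/2 × 0.5 = 4.1975
  Sum = 440.5275 µg/mL·hr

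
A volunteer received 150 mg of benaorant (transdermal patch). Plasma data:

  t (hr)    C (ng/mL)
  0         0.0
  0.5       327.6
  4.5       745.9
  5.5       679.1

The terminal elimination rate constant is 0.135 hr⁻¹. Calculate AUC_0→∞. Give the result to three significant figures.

Trapezoidal AUC_0→5.5:
  [0→0.5]: (0.0+327.6)/2 × 0.5 = 81.9
  [0.5→4.5]: (327.6+745.9)/2 × 4 = 2147.0
  [4.5→5.5]: (745.9+679.1)/2 × 1 = 712.5
  Sum = 2941.4 ng/mL·hr
Extrapolated tail: C_last / k_e = 679.1 / 0.135 = 5030.370
AUC_0→∞ = 2941.4 + 5030.370 = 7971.77 ng/mL·hr

AUC = 7970 ng/mL·hr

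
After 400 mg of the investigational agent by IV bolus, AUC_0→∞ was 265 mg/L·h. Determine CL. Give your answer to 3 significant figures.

CL = Dose_iv / AUC_0→∞
   = 400 / 265 = 1.50943 L/h

CL = 1.51 L/h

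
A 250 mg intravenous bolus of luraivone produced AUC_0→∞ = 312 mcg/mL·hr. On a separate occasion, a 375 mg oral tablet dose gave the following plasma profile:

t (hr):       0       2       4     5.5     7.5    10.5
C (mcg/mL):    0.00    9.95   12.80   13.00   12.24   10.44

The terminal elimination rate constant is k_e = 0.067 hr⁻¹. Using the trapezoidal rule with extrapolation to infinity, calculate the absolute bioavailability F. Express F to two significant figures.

Trapezoidal AUC_0→10.5 (oral tablet):
  [0→2]: (0.00+9.95)/2 × 2 = 9.95
  [2→4]: (9.95+12.80)/2 × 2 = 22.75
  [4→5.5]: (12.80+13.00)/2 × 1.5 = 19.35
  [5.5→7.5]: (13.00+12.24)/2 × 2 = 25.24
  [7.5→10.5]: (12.24+10.44)/2 × 3 = 34.02
  Sum = 111.31 mcg/mL·hr
Tail: C_last/k_e = 10.44/0.067 = 155.821
AUC_0→∞ (oral tablet) = 111.31 + 155.821 = 267.131 mcg/mL·hr
F = (AUC_ev/D_ev)/(AUC_iv/D_iv) = (267.131/375)/(312/250) = 0.712349/1.248 = 0.5708

F = 0.57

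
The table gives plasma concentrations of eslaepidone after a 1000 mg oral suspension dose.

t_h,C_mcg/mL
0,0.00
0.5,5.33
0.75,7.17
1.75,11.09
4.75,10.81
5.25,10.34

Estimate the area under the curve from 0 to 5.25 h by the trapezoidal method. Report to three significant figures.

AUC = 50.2 mcg/mL·h

Trapezoidal AUC_0→5.25:
  [0→0.5]: (0.00+5.33)/2 × 0.5 = 1.3325
  [0.5→0.75]: (5.33+7.17)/2 × 0.25 = 1.5625
  [0.75→1.75]: (7.17+11.09)/2 × 1 = 9.13
  [1.75→4.75]: (11.09+10.81)/2 × 3 = 32.85
  [4.75→5.25]: (10.81+10.34)/2 × 0.5 = 5.2875
  Sum = 50.1625 mcg/mL·h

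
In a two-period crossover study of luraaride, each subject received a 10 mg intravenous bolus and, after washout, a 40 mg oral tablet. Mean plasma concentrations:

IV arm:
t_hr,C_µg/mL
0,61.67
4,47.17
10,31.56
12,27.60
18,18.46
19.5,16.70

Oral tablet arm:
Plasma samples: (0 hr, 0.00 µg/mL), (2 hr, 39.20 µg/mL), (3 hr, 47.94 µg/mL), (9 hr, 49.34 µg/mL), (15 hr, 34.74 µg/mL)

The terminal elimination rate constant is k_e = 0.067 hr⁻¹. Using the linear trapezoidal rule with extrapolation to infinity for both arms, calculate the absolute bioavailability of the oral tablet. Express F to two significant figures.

F = 0.31

Trapezoidal AUC_0→19.5 (IV):
  [0→4]: (61.67+47.17)/2 × 4 = 217.68
  [4→10]: (47.17+31.56)/2 × 6 = 236.19
  [10→12]: (31.56+27.60)/2 × 2 = 59.16
  [12→18]: (27.60+18.46)/2 × 6 = 138.18
  [18→19.5]: (18.46+16.70)/2 × 1.5 = 26.37
  Sum = 677.58 µg/mL·hr
IV tail: 16.70/0.067 = 249.254; AUC_iv,0→∞ = 677.58 + 249.254 = 926.834 µg/mL·hr
Trapezoidal AUC_0→15 (oral tablet):
  [0→2]: (0.00+39.20)/2 × 2 = 39.2
  [2→3]: (39.20+47.94)/2 × 1 = 43.57
  [3→9]: (47.94+49.34)/2 × 6 = 291.84
  [9→15]: (49.34+34.74)/2 × 6 = 252.24
  Sum = 626.85 µg/mL·hr
oral tablet tail: 34.74/0.067 = 518.507; AUC_ev,0→∞ = 626.85 + 518.507 = 1145.357 µg/mL·hr
F = (AUC_ev/D_ev)/(AUC_iv/D_iv) = (1145.357/40)/(926.834/10) = 28.633925/92.6834 = 0.3089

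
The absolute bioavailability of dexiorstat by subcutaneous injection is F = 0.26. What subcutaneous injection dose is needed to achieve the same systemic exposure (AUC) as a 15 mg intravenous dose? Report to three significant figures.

For equal systemic exposure: F × D_ev = D_iv
D_ev = D_iv / F = 15 / 0.26 = 57.6923 mg

D_subcutaneous = 57.7 mg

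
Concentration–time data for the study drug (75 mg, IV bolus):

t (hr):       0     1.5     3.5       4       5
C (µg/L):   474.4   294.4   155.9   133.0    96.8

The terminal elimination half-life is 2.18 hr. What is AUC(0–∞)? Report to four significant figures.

Trapezoidal AUC_0→5:
  [0→1.5]: (474.4+294.4)/2 × 1.5 = 576.6
  [1.5→3.5]: (294.4+155.9)/2 × 2 = 450.3
  [3.5→4]: (155.9+133.0)/2 × 0.5 = 72.225
  [4→5]: (133.0+96.8)/2 × 1 = 114.9
  Sum = 1214.025 µg/L·hr
k_e = ln2 / t½ = 0.693147 / 2.18 = 0.3180 hr^-1
Extrapolated tail: C_last / k_e = 96.8 / 0.318 = 304.403
AUC_0→∞ = 1214.025 + 304.403 = 1518.428 µg/L·hr

AUC = 1518 µg/L·hr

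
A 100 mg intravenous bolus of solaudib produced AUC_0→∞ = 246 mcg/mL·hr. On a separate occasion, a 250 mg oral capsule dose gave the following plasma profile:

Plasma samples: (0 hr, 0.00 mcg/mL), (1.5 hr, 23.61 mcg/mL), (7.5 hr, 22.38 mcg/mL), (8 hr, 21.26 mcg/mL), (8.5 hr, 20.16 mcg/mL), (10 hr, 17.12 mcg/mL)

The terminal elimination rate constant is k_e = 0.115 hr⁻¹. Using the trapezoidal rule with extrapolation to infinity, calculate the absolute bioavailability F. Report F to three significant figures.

Trapezoidal AUC_0→10 (oral capsule):
  [0→1.5]: (0.00+23.61)/2 × 1.5 = 17.7075
  [1.5→7.5]: (23.61+22.38)/2 × 6 = 137.97
  [7.5→8]: (22.38+21.26)/2 × 0.5 = 10.91
  [8→8.5]: (21.26+20.16)/2 × 0.5 = 10.355
  [8.5→10]: (20.16+17.12)/2 × 1.5 = 27.96
  Sum = 204.9025 mcg/mL·hr
Tail: C_last/k_e = 17.12/0.115 = 148.870
AUC_0→∞ (oral capsule) = 204.9025 + 148.870 = 353.7725 mcg/mL·hr
F = (AUC_ev/D_ev)/(AUC_iv/D_iv) = (353.7725/250)/(246/100) = 1.41509/2.46 = 0.5752

F = 0.575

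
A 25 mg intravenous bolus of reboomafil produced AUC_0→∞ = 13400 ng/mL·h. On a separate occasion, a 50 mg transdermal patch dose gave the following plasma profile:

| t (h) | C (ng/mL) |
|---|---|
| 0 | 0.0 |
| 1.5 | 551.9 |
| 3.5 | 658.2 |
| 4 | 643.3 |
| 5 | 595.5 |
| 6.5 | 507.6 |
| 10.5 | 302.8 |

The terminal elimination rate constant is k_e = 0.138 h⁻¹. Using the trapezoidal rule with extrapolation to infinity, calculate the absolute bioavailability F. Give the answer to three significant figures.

F = 0.269

Trapezoidal AUC_0→10.5 (transdermal patch):
  [0→1.5]: (0.0+551.9)/2 × 1.5 = 413.925
  [1.5→3.5]: (551.9+658.2)/2 × 2 = 1210.1
  [3.5→4]: (658.2+643.3)/2 × 0.5 = 325.375
  [4→5]: (643.3+595.5)/2 × 1 = 619.4
  [5→6.5]: (595.5+507.6)/2 × 1.5 = 827.325
  [6.5→10.5]: (507.6+302.8)/2 × 4 = 1620.8
  Sum = 5016.925 ng/mL·h
Tail: C_last/k_e = 302.8/0.138 = 2194.203
AUC_0→∞ (transdermal patch) = 5016.925 + 2194.203 = 7211.128 ng/mL·h
F = (AUC_ev/D_ev)/(AUC_iv/D_iv) = (7211.128/50)/(13400/25) = 144.22256/536 = 0.2691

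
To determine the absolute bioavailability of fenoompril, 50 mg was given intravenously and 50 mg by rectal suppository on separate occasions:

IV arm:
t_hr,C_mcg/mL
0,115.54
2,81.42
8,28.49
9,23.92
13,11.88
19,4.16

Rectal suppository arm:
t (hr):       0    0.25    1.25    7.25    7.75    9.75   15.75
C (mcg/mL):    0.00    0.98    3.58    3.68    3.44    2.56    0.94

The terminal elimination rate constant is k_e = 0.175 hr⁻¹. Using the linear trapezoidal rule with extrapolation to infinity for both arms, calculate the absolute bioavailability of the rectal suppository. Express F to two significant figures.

Trapezoidal AUC_0→19 (IV):
  [0→2]: (115.54+81.42)/2 × 2 = 196.96
  [2→8]: (81.42+28.49)/2 × 6 = 329.73
  [8→9]: (28.49+23.92)/2 × 1 = 26.205
  [9→13]: (23.92+11.88)/2 × 4 = 71.6
  [13→19]: (11.88+4.16)/2 × 6 = 48.12
  Sum = 672.615 mcg/mL·hr
IV tail: 4.16/0.175 = 23.771; AUC_iv,0→∞ = 672.615 + 23.771 = 696.386 mcg/mL·hr
Trapezoidal AUC_0→15.75 (rectal suppository):
  [0→0.25]: (0.00+0.98)/2 × 0.25 = 0.1225
  [0.25→1.25]: (0.98+3.58)/2 × 1 = 2.28
  [1.25→7.25]: (3.58+3.68)/2 × 6 = 21.78
  [7.25→7.75]: (3.68+3.44)/2 × 0.5 = 1.78
  [7.75→9.75]: (3.44+2.56)/2 × 2 = 6.0
  [9.75→15.75]: (2.56+0.94)/2 × 6 = 10.5
  Sum = 42.4625 mcg/mL·hr
rectal suppository tail: 0.94/0.175 = 5.371; AUC_ev,0→∞ = 42.4625 + 5.371 = 47.8335 mcg/mL·hr
F = (AUC_ev/D_ev)/(AUC_iv/D_iv) = (47.8335/50)/(696.386/50) = 0.95667/13.92772 = 0.0687

F = 0.069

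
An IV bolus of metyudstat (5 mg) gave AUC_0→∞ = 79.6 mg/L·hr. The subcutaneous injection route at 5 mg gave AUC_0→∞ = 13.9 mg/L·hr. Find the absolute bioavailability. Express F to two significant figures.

F = (AUC_ev / D_ev) / (AUC_iv / D_iv)
  = (13.9/5) / (79.6/5)
  = 2.78 / 15.92 = 0.1746

F = 0.17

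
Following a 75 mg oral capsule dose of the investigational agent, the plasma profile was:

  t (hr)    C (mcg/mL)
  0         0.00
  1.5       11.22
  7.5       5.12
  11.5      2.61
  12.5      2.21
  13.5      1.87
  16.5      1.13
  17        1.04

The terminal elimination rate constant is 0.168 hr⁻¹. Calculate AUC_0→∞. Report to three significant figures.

AUC = 88.6 mcg/mL·hr

Trapezoidal AUC_0→17:
  [0→1.5]: (0.00+11.22)/2 × 1.5 = 8.415
  [1.5→7.5]: (11.22+5.12)/2 × 6 = 49.02
  [7.5→11.5]: (5.12+2.61)/2 × 4 = 15.46
  [11.5→12.5]: (2.61+2.21)/2 × 1 = 2.41
  [12.5→13.5]: (2.21+1.87)/2 × 1 = 2.04
  [13.5→16.5]: (1.87+1.13)/2 × 3 = 4.5
  [16.5→17]: (1.13+1.04)/2 × 0.5 = 0.5425
  Sum = 82.3875 mcg/mL·hr
Extrapolated tail: C_last / k_e = 1.04 / 0.168 = 6.190
AUC_0→∞ = 82.3875 + 6.190 = 88.5775 mcg/mL·hr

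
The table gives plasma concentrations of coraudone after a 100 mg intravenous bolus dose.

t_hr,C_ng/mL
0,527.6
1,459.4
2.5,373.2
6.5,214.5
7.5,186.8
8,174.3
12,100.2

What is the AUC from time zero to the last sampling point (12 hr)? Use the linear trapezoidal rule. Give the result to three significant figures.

Trapezoidal AUC_0→12:
  [0→1]: (527.6+459.4)/2 × 1 = 493.5
  [1→2.5]: (459.4+373.2)/2 × 1.5 = 624.45
  [2.5→6.5]: (373.2+214.5)/2 × 4 = 1175.4
  [6.5→7.5]: (214.5+186.8)/2 × 1 = 200.65
  [7.5→8]: (186.8+174.3)/2 × 0.5 = 90.275
  [8→12]: (174.3+100.2)/2 × 4 = 549.0
  Sum = 3133.275 ng/mL·hr

AUC = 3130 ng/mL·hr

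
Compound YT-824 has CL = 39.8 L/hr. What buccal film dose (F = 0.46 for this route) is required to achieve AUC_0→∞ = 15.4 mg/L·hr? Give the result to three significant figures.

Dose = CL × AUC_0→∞ / F
     = 39.8 × 15.4 / 0.46 = 1332.43 mg

Dose = 1330 mg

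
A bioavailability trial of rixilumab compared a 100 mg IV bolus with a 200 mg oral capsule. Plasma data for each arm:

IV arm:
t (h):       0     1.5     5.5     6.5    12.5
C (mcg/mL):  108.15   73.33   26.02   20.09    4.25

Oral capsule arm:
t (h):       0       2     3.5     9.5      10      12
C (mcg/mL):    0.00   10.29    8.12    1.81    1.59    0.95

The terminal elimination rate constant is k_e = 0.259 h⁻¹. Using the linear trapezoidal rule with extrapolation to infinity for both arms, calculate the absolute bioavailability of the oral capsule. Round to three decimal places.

F = 0.068

Trapezoidal AUC_0→12.5 (IV):
  [0→1.5]: (108.15+73.33)/2 × 1.5 = 136.11
  [1.5→5.5]: (73.33+26.02)/2 × 4 = 198.7
  [5.5→6.5]: (26.02+20.09)/2 × 1 = 23.055
  [6.5→12.5]: (20.09+4.25)/2 × 6 = 73.02
  Sum = 430.885 mcg/mL·h
IV tail: 4.25/0.259 = 16.409; AUC_iv,0→∞ = 430.885 + 16.409 = 447.294 mcg/mL·h
Trapezoidal AUC_0→12 (oral capsule):
  [0→2]: (0.00+10.29)/2 × 2 = 10.29
  [2→3.5]: (10.29+8.12)/2 × 1.5 = 13.8075
  [3.5→9.5]: (8.12+1.81)/2 × 6 = 29.79
  [9.5→10]: (1.81+1.59)/2 × 0.5 = 0.85
  [10→12]: (1.59+0.95)/2 × 2 = 2.54
  Sum = 57.2775 mcg/mL·h
oral capsule tail: 0.95/0.259 = 3.668; AUC_ev,0→∞ = 57.2775 + 3.668 = 60.9455 mcg/mL·h
F = (AUC_ev/D_ev)/(AUC_iv/D_iv) = (60.9455/200)/(447.294/100) = 0.3047275/4.47294 = 0.0681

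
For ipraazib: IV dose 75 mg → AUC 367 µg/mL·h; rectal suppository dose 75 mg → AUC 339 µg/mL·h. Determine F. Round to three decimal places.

F = (AUC_ev / D_ev) / (AUC_iv / D_iv)
  = (339/75) / (367/75)
  = 4.52 / 4.89333 = 0.9237

F = 0.924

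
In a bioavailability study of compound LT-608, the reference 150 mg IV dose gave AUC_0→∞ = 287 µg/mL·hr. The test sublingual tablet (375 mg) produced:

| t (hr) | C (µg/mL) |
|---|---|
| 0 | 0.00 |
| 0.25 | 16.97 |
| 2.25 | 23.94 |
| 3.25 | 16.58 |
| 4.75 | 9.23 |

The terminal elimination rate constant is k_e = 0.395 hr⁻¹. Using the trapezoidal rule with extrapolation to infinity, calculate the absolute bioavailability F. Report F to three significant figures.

F = 0.148

Trapezoidal AUC_0→4.75 (sublingual tablet):
  [0→0.25]: (0.00+16.97)/2 × 0.25 = 2.12125
  [0.25→2.25]: (16.97+23.94)/2 × 2 = 40.91
  [2.25→3.25]: (23.94+16.58)/2 × 1 = 20.26
  [3.25→4.75]: (16.58+9.23)/2 × 1.5 = 19.3575
  Sum = 82.64875 µg/mL·hr
Tail: C_last/k_e = 9.23/0.395 = 23.367
AUC_0→∞ (sublingual tablet) = 82.64875 + 23.367 = 106.01575 µg/mL·hr
F = (AUC_ev/D_ev)/(AUC_iv/D_iv) = (106.01575/375)/(287/150) = 0.282709/1.91333 = 0.1478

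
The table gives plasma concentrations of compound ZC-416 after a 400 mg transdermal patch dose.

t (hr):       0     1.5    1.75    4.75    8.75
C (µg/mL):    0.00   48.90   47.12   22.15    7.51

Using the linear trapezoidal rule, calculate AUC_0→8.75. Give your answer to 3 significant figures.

Trapezoidal AUC_0→8.75:
  [0→1.5]: (0.00+48.90)/2 × 1.5 = 36.675
  [1.5→1.75]: (48.90+47.12)/2 × 0.25 = 12.0025
  [1.75→4.75]: (47.12+22.15)/2 × 3 = 103.905
  [4.75→8.75]: (22.15+7.51)/2 × 4 = 59.32
  Sum = 211.9025 µg/mL·hr

AUC = 212 µg/mL·hr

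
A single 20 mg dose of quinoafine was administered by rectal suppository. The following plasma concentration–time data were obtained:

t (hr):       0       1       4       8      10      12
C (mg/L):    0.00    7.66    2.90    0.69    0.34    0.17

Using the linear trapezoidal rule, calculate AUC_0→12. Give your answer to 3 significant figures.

Trapezoidal AUC_0→12:
  [0→1]: (0.00+7.66)/2 × 1 = 3.83
  [1→4]: (7.66+2.90)/2 × 3 = 15.84
  [4→8]: (2.90+0.69)/2 × 4 = 7.18
  [8→10]: (0.69+0.34)/2 × 2 = 1.03
  [10→12]: (0.34+0.17)/2 × 2 = 0.51
  Sum = 28.39 mg/L·hr

AUC = 28.4 mg/L·hr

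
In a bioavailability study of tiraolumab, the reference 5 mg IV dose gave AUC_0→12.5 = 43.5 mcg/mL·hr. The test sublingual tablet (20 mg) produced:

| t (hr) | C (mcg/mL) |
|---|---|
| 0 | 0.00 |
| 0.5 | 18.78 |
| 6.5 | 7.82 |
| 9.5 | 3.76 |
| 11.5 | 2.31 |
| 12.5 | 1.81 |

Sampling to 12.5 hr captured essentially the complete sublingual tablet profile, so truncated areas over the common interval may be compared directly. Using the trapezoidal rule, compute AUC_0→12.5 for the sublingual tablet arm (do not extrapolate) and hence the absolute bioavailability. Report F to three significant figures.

Trapezoidal AUC_0→12.5 (sublingual tablet):
  [0→0.5]: (0.00+18.78)/2 × 0.5 = 4.695
  [0.5→6.5]: (18.78+7.82)/2 × 6 = 79.8
  [6.5→9.5]: (7.82+3.76)/2 × 3 = 17.37
  [9.5→11.5]: (3.76+2.31)/2 × 2 = 6.07
  [11.5→12.5]: (2.31+1.81)/2 × 1 = 2.06
  Sum = 109.995 mcg/mL·hr
F = (AUC_ev/D_ev)/(AUC_iv/D_iv) = (109.995/20)/(43.5/5) = 5.49975/8.7 = 0.6322

F = 0.632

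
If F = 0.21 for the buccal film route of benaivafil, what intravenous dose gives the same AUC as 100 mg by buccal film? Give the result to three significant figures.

D_iv = 21.0 mg

Systemic exposure from an extravascular dose = F × D_ev, so the equivalent IV dose is F × D_ev.
D_iv = F × D_ev = 0.21 × 100 = 21 mg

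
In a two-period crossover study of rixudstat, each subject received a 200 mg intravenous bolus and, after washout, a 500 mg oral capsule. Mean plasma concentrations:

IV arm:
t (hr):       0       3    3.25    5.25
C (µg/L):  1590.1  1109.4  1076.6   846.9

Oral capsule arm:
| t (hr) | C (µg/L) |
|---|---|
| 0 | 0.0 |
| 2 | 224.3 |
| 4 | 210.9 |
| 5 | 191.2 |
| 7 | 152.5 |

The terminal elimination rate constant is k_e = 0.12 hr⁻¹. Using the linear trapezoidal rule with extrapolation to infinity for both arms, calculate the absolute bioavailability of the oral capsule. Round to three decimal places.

F = 0.074

Trapezoidal AUC_0→5.25 (IV):
  [0→3]: (1590.1+1109.4)/2 × 3 = 4049.25
  [3→3.25]: (1109.4+1076.6)/2 × 0.25 = 273.25
  [3.25→5.25]: (1076.6+846.9)/2 × 2 = 1923.5
  Sum = 6246.0 µg/L·hr
IV tail: 846.9/0.12 = 7057.500; AUC_iv,0→∞ = 6246.0 + 7057.500 = 13303.5 µg/L·hr
Trapezoidal AUC_0→7 (oral capsule):
  [0→2]: (0.0+224.3)/2 × 2 = 224.3
  [2→4]: (224.3+210.9)/2 × 2 = 435.2
  [4→5]: (210.9+191.2)/2 × 1 = 201.05
  [5→7]: (191.2+152.5)/2 × 2 = 343.7
  Sum = 1204.25 µg/L·hr
oral capsule tail: 152.5/0.12 = 1270.833; AUC_ev,0→∞ = 1204.25 + 1270.833 = 2475.083 µg/L·hr
F = (AUC_ev/D_ev)/(AUC_iv/D_iv) = (2475.083/500)/(13303.5/200) = 4.950166/66.5175 = 0.0744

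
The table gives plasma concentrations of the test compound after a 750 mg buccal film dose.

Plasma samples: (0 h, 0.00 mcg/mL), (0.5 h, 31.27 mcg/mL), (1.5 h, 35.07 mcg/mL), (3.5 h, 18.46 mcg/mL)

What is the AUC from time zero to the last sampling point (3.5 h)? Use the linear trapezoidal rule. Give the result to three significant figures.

Trapezoidal AUC_0→3.5:
  [0→0.5]: (0.00+31.27)/2 × 0.5 = 7.8175
  [0.5→1.5]: (31.27+35.07)/2 × 1 = 33.17
  [1.5→3.5]: (35.07+18.46)/2 × 2 = 53.53
  Sum = 94.5175 mcg/mL·h

AUC = 94.5 mcg/mL·h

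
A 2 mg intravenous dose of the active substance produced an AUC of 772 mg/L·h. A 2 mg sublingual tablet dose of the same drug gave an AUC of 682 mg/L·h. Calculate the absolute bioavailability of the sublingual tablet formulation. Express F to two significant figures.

F = 0.88

F = (AUC_ev / D_ev) / (AUC_iv / D_iv)
  = (682/2) / (772/2)
  = 341 / 386 = 0.8834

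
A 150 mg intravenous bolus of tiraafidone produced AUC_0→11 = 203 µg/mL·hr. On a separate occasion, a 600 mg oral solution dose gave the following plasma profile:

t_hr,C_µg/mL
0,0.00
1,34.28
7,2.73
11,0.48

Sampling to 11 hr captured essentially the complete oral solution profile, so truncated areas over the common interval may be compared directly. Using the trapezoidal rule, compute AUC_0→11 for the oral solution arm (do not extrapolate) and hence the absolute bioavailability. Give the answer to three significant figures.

Trapezoidal AUC_0→11 (oral solution):
  [0→1]: (0.00+34.28)/2 × 1 = 17.14
  [1→7]: (34.28+2.73)/2 × 6 = 111.03
  [7→11]: (2.73+0.48)/2 × 4 = 6.42
  Sum = 134.59 µg/mL·hr
F = (AUC_ev/D_ev)/(AUC_iv/D_iv) = (134.59/600)/(203/150) = 0.224317/1.35333 = 0.1658

F = 0.166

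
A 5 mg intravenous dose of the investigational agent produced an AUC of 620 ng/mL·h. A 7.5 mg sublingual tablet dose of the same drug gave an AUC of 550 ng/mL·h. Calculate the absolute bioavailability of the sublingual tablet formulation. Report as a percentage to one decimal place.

F = (AUC_ev / D_ev) / (AUC_iv / D_iv)
  = (550/7.5) / (620/5)
  = 73.3333 / 124 = 0.5914
  = 59.14%

F = 59.1%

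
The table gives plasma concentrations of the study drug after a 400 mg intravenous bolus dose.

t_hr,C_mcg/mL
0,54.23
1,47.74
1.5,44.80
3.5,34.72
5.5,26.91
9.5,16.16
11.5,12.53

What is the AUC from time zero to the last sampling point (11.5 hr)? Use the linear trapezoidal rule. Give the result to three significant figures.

Trapezoidal AUC_0→11.5:
  [0→1]: (54.23+47.74)/2 × 1 = 50.985
  [1→1.5]: (47.74+44.80)/2 × 0.5 = 23.135
  [1.5→3.5]: (44.80+34.72)/2 × 2 = 79.52
  [3.5→5.5]: (34.72+26.91)/2 × 2 = 61.63
  [5.5→9.5]: (26.91+16.16)/2 × 4 = 86.14
  [9.5→11.5]: (16.16+12.53)/2 × 2 = 28.69
  Sum = 330.1 mcg/mL·hr

AUC = 330 mcg/mL·hr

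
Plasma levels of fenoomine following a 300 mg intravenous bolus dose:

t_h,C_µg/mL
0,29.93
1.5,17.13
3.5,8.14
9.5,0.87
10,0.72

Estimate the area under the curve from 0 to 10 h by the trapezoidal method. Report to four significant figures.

AUC = 87.99 µg/mL·h

Trapezoidal AUC_0→10:
  [0→1.5]: (29.93+17.13)/2 × 1.5 = 35.295
  [1.5→3.5]: (17.13+8.14)/2 × 2 = 25.27
  [3.5→9.5]: (8.14+0.87)/2 × 6 = 27.03
  [9.5→10]: (0.87+0.72)/2 × 0.5 = 0.3975
  Sum = 87.9925 µg/mL·h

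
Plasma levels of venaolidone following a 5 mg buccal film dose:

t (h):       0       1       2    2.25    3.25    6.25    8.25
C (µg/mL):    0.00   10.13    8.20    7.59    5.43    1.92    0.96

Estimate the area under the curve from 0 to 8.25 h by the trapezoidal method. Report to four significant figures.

Trapezoidal AUC_0→8.25:
  [0→1]: (0.00+10.13)/2 × 1 = 5.065
  [1→2]: (10.13+8.20)/2 × 1 = 9.165
  [2→2.25]: (8.20+7.59)/2 × 0.25 = 1.97375
  [2.25→3.25]: (7.59+5.43)/2 × 1 = 6.51
  [3.25→6.25]: (5.43+1.92)/2 × 3 = 11.025
  [6.25→8.25]: (1.92+0.96)/2 × 2 = 2.88
  Sum = 36.61875 µg/mL·h

AUC = 36.62 µg/mL·h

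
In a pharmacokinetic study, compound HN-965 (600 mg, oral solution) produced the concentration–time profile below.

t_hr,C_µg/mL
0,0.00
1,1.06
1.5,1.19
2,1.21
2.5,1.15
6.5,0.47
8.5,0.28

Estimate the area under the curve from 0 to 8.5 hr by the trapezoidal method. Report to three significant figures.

Trapezoidal AUC_0→8.5:
  [0→1]: (0.00+1.06)/2 × 1 = 0.53
  [1→1.5]: (1.06+1.19)/2 × 0.5 = 0.5625
  [1.5→2]: (1.19+1.21)/2 × 0.5 = 0.6
  [2→2.5]: (1.21+1.15)/2 × 0.5 = 0.59
  [2.5→6.5]: (1.15+0.47)/2 × 4 = 3.24
  [6.5→8.5]: (0.47+0.28)/2 × 2 = 0.75
  Sum = 6.2725 µg/mL·hr

AUC = 6.27 µg/mL·hr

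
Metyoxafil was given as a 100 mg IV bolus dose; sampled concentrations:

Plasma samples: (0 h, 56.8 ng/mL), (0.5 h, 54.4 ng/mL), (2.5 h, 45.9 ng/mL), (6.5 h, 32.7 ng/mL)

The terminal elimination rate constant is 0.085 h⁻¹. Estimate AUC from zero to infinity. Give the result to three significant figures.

Trapezoidal AUC_0→6.5:
  [0→0.5]: (56.8+54.4)/2 × 0.5 = 27.8
  [0.5→2.5]: (54.4+45.9)/2 × 2 = 100.3
  [2.5→6.5]: (45.9+32.7)/2 × 4 = 157.2
  Sum = 285.3 ng/mL·h
Extrapolated tail: C_last / k_e = 32.7 / 0.085 = 384.706
AUC_0→∞ = 285.3 + 384.706 = 670.006 ng/mL·h

AUC = 670 ng/mL·h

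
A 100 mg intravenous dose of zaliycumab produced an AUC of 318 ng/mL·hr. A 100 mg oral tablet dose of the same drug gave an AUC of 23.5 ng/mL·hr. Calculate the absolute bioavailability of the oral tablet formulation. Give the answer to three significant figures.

F = 0.0739

F = (AUC_ev / D_ev) / (AUC_iv / D_iv)
  = (23.5/100) / (318/100)
  = 0.235 / 3.18 = 0.0739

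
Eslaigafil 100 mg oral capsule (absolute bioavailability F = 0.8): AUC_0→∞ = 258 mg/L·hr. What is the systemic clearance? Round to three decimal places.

CL = F × Dose / AUC_0→∞
   = 0.8 × 100 / 258 = 0.310078 L/hr

CL = 0.310 L/hr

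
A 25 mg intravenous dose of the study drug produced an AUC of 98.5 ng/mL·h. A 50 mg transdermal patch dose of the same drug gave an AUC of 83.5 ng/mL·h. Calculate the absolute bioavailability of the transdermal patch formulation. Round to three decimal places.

F = (AUC_ev / D_ev) / (AUC_iv / D_iv)
  = (83.5/50) / (98.5/25)
  = 1.67 / 3.94 = 0.4239

F = 0.424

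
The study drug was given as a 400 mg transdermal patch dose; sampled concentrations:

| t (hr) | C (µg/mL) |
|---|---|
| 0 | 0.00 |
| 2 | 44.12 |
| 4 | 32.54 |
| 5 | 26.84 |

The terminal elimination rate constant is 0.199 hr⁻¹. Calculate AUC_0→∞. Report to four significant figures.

AUC = 285.3 µg/mL·hr

Trapezoidal AUC_0→5:
  [0→2]: (0.00+44.12)/2 × 2 = 44.12
  [2→4]: (44.12+32.54)/2 × 2 = 76.66
  [4→5]: (32.54+26.84)/2 × 1 = 29.69
  Sum = 150.47 µg/mL·hr
Extrapolated tail: C_last / k_e = 26.84 / 0.199 = 134.874
AUC_0→∞ = 150.47 + 134.874 = 285.344 µg/mL·hr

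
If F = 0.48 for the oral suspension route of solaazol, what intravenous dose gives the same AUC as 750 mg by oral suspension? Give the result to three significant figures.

Systemic exposure from an extravascular dose = F × D_ev, so the equivalent IV dose is F × D_ev.
D_iv = F × D_ev = 0.48 × 750 = 360 mg

D_iv = 360 mg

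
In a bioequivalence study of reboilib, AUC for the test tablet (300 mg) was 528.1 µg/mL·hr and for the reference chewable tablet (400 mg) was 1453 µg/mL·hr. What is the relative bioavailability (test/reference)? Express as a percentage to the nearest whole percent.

F_rel = (AUC_test/D_test) / (AUC_ref/D_ref)
      = (528.1/300) / (1453/400)
      = 1.76033 / 3.6325 = 0.4846 = 48.46%

F_rel = 48%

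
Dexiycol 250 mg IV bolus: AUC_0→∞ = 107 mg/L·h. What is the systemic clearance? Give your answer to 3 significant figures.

CL = Dose_iv / AUC_0→∞
   = 250 / 107 = 2.33645 L/h

CL = 2.34 L/h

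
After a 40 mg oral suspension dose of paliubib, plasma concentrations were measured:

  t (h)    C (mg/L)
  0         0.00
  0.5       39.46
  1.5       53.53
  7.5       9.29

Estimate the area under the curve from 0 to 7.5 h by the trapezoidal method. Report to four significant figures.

AUC = 244.8 mg/L·h

Trapezoidal AUC_0→7.5:
  [0→0.5]: (0.00+39.46)/2 × 0.5 = 9.865
  [0.5→1.5]: (39.46+53.53)/2 × 1 = 46.495
  [1.5→7.5]: (53.53+9.29)/2 × 6 = 188.46
  Sum = 244.82 mg/L·h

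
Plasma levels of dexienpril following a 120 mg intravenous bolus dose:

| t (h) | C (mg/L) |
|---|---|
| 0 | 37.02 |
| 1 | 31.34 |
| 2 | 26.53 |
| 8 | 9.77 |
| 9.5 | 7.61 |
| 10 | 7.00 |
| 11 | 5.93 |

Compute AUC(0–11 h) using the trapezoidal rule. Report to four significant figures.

AUC = 195.2 mg/L·h

Trapezoidal AUC_0→11:
  [0→1]: (37.02+31.34)/2 × 1 = 34.18
  [1→2]: (31.34+26.53)/2 × 1 = 28.935
  [2→8]: (26.53+9.77)/2 × 6 = 108.9
  [8→9.5]: (9.77+7.61)/2 × 1.5 = 13.035
  [9.5→10]: (7.61+7.00)/2 × 0.5 = 3.6525
  [10→11]: (7.00+5.93)/2 × 1 = 6.465
  Sum = 195.1675 mg/L·h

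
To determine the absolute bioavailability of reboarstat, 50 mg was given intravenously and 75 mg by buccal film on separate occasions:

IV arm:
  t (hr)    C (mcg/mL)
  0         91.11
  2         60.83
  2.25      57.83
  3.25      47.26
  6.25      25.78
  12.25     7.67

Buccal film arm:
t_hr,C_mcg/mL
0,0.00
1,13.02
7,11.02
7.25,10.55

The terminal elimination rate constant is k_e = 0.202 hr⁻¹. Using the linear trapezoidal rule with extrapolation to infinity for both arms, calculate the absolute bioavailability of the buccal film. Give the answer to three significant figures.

F = 0.191

Trapezoidal AUC_0→12.25 (IV):
  [0→2]: (91.11+60.83)/2 × 2 = 151.94
  [2→2.25]: (60.83+57.83)/2 × 0.25 = 14.8325
  [2.25→3.25]: (57.83+47.26)/2 × 1 = 52.545
  [3.25→6.25]: (47.26+25.78)/2 × 3 = 109.56
  [6.25→12.25]: (25.78+7.67)/2 × 6 = 100.35
  Sum = 429.2275 mcg/mL·hr
IV tail: 7.67/0.202 = 37.970; AUC_iv,0→∞ = 429.2275 + 37.970 = 467.1975 mcg/mL·hr
Trapezoidal AUC_0→7.25 (buccal film):
  [0→1]: (0.00+13.02)/2 × 1 = 6.51
  [1→7]: (13.02+11.02)/2 × 6 = 72.12
  [7→7.25]: (11.02+10.55)/2 × 0.25 = 2.69625
  Sum = 81.32625 mcg/mL·hr
buccal film tail: 10.55/0.202 = 52.228; AUC_ev,0→∞ = 81.32625 + 52.228 = 133.55425 mcg/mL·hr
F = (AUC_ev/D_ev)/(AUC_iv/D_iv) = (133.55425/75)/(467.1975/50) = 1.78072/9.34395 = 0.1906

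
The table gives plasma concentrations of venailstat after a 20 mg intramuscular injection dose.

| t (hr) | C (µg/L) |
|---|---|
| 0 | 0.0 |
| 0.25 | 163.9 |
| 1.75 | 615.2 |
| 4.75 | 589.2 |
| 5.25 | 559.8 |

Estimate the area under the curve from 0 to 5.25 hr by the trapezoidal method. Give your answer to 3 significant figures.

AUC = 2700 µg/L·hr

Trapezoidal AUC_0→5.25:
  [0→0.25]: (0.0+163.9)/2 × 0.25 = 20.4875
  [0.25→1.75]: (163.9+615.2)/2 × 1.5 = 584.325
  [1.75→4.75]: (615.2+589.2)/2 × 3 = 1806.6
  [4.75→5.25]: (589.2+559.8)/2 × 0.5 = 287.25
  Sum = 2698.6625 µg/L·hr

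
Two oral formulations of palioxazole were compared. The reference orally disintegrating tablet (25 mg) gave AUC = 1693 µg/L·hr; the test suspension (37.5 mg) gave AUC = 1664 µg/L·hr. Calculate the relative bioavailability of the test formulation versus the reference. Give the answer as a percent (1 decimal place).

F_rel = 65.5%

F_rel = (AUC_test/D_test) / (AUC_ref/D_ref)
      = (1664/37.5) / (1693/25)
      = 44.3733 / 67.72 = 0.6552 = 65.52%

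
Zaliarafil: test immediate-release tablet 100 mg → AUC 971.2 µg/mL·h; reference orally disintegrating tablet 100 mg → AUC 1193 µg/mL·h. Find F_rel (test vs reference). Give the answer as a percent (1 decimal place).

F_rel = (AUC_test/D_test) / (AUC_ref/D_ref)
      = (971.2/100) / (1193/100)
      = 9.712 / 11.93 = 0.8141 = 81.41%

F_rel = 81.4%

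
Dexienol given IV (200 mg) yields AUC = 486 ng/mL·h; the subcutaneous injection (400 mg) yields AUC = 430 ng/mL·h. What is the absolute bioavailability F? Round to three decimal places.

F = (AUC_ev / D_ev) / (AUC_iv / D_iv)
  = (430/400) / (486/200)
  = 1.075 / 2.43 = 0.4424

F = 0.442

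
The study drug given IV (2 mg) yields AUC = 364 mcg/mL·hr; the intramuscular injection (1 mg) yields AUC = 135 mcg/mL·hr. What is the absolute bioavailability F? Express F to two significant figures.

F = 0.74

F = (AUC_ev / D_ev) / (AUC_iv / D_iv)
  = (135/1) / (364/2)
  = 135 / 182 = 0.7418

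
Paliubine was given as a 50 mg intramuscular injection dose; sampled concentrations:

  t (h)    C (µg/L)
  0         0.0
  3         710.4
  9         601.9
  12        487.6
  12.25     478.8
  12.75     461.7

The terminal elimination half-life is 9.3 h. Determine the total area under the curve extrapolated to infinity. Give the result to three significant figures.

AUC = 13200 µg/L·h

Trapezoidal AUC_0→12.75:
  [0→3]: (0.0+710.4)/2 × 3 = 1065.6
  [3→9]: (710.4+601.9)/2 × 6 = 3936.9
  [9→12]: (601.9+487.6)/2 × 3 = 1634.25
  [12→12.25]: (487.6+478.8)/2 × 0.25 = 120.8
  [12.25→12.75]: (478.8+461.7)/2 × 0.5 = 235.125
  Sum = 6992.675 µg/L·h
k_e = ln2 / t½ = 0.693147 / 9.3 = 0.0745 h^-1
Extrapolated tail: C_last / k_e = 461.7 / 0.0745 = 6197.315
AUC_0→∞ = 6992.675 + 6197.315 = 13189.99 µg/L·h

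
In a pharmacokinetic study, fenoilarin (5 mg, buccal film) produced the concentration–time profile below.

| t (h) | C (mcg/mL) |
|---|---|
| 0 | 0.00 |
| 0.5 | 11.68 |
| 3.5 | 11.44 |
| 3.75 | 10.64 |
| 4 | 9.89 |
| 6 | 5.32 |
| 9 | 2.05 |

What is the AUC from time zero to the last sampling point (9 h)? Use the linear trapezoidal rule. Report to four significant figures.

AUC = 69.19 mcg/mL·h

Trapezoidal AUC_0→9:
  [0→0.5]: (0.00+11.68)/2 × 0.5 = 2.92
  [0.5→3.5]: (11.68+11.44)/2 × 3 = 34.68
  [3.5→3.75]: (11.44+10.64)/2 × 0.25 = 2.76
  [3.75→4]: (10.64+9.89)/2 × 0.25 = 2.56625
  [4→6]: (9.89+5.32)/2 × 2 = 15.21
  [6→9]: (5.32+2.05)/2 × 3 = 11.055
  Sum = 69.19125 mcg/mL·h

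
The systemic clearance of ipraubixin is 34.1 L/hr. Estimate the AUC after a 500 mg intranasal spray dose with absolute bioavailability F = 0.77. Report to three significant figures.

AUC_0→∞ = F × Dose / CL
        = 0.77 × 500 / 34.1 = 11.2903 mg/L·hr

AUC = 11.3 mg/L·hr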